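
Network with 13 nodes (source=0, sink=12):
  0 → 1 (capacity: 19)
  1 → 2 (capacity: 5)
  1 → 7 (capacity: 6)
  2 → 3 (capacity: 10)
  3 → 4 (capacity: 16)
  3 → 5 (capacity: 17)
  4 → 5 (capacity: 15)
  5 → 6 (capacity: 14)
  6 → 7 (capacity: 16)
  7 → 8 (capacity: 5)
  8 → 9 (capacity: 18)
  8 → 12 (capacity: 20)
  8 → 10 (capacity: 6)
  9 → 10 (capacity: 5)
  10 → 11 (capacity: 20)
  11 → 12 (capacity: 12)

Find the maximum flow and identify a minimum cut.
Max flow = 5, Min cut edges: (7,8)

Maximum flow: 5
Minimum cut: (7,8)
Partition: S = [0, 1, 2, 3, 4, 5, 6, 7], T = [8, 9, 10, 11, 12]

Max-flow min-cut theorem verified: both equal 5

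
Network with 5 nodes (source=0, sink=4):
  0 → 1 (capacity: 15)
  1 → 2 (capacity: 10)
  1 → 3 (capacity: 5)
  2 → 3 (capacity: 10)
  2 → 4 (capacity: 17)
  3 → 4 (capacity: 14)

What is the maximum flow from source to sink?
Maximum flow = 15

Max flow: 15

Flow assignment:
  0 → 1: 15/15
  1 → 2: 10/10
  1 → 3: 5/5
  2 → 4: 10/17
  3 → 4: 5/14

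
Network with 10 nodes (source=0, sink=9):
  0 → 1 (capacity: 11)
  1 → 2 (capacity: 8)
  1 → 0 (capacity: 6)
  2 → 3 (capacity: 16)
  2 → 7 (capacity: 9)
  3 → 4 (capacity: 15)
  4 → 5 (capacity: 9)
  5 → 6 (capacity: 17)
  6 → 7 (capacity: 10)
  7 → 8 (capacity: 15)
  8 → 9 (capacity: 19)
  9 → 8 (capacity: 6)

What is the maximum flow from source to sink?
Maximum flow = 8

Max flow: 8

Flow assignment:
  0 → 1: 8/11
  1 → 2: 8/8
  2 → 7: 8/9
  7 → 8: 8/15
  8 → 9: 8/19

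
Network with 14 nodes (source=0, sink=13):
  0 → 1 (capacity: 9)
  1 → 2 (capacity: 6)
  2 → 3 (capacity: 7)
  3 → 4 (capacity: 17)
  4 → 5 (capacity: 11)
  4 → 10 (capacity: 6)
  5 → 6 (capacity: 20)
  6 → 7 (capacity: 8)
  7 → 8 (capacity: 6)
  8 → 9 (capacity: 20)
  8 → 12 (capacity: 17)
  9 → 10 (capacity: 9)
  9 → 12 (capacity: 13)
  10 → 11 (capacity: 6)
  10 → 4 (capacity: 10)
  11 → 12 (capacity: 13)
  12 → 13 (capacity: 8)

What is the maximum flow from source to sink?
Maximum flow = 6

Max flow: 6

Flow assignment:
  0 → 1: 6/9
  1 → 2: 6/6
  2 → 3: 6/7
  3 → 4: 6/17
  4 → 10: 6/6
  10 → 11: 6/6
  11 → 12: 6/13
  12 → 13: 6/8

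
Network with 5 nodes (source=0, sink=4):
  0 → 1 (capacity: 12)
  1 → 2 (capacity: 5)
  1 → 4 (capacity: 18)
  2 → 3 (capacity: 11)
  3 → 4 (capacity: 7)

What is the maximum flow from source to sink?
Maximum flow = 12

Max flow: 12

Flow assignment:
  0 → 1: 12/12
  1 → 4: 12/18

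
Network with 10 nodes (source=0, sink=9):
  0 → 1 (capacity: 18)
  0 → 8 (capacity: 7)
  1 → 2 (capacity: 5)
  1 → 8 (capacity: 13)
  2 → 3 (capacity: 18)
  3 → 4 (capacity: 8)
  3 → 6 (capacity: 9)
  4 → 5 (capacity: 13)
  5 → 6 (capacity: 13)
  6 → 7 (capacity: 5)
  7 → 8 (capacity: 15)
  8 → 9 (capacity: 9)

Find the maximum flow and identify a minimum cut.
Max flow = 9, Min cut edges: (8,9)

Maximum flow: 9
Minimum cut: (8,9)
Partition: S = [0, 1, 2, 3, 4, 5, 6, 7, 8], T = [9]

Max-flow min-cut theorem verified: both equal 9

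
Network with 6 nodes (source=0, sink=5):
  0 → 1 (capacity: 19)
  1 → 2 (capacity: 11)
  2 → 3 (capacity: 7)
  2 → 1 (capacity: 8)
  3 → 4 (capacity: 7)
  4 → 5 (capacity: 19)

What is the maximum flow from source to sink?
Maximum flow = 7

Max flow: 7

Flow assignment:
  0 → 1: 7/19
  1 → 2: 7/11
  2 → 3: 7/7
  3 → 4: 7/7
  4 → 5: 7/19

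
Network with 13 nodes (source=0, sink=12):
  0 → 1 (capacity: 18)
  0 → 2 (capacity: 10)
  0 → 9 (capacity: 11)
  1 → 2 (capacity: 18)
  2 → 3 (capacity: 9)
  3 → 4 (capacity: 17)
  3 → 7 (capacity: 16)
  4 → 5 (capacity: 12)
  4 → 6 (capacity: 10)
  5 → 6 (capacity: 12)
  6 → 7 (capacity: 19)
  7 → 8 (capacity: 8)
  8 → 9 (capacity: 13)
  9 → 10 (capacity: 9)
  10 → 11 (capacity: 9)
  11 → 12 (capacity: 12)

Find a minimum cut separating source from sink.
Min cut value = 9, edges: (10,11)

Min cut value: 9
Partition: S = [0, 1, 2, 3, 4, 5, 6, 7, 8, 9, 10], T = [11, 12]
Cut edges: (10,11)

By max-flow min-cut theorem, max flow = min cut = 9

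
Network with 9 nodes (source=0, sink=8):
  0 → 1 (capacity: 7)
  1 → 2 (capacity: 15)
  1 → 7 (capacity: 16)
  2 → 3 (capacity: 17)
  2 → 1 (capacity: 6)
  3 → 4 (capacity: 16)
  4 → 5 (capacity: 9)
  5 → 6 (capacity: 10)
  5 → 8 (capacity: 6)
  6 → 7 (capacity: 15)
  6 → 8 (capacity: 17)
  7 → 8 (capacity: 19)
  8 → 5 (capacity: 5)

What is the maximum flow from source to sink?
Maximum flow = 7

Max flow: 7

Flow assignment:
  0 → 1: 7/7
  1 → 7: 7/16
  7 → 8: 7/19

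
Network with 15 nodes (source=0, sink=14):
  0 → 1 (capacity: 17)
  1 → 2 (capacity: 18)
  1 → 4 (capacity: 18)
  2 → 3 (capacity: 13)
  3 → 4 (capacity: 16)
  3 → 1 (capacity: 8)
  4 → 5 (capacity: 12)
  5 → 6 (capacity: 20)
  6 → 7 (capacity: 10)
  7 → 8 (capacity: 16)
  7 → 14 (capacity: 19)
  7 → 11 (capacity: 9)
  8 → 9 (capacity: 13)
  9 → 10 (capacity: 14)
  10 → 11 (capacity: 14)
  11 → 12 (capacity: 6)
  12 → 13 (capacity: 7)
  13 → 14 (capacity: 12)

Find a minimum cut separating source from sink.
Min cut value = 10, edges: (6,7)

Min cut value: 10
Partition: S = [0, 1, 2, 3, 4, 5, 6], T = [7, 8, 9, 10, 11, 12, 13, 14]
Cut edges: (6,7)

By max-flow min-cut theorem, max flow = min cut = 10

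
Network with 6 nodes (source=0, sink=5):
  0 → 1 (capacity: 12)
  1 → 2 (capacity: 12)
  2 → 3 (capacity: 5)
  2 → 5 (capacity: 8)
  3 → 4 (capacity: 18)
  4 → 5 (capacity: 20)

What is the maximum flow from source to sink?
Maximum flow = 12

Max flow: 12

Flow assignment:
  0 → 1: 12/12
  1 → 2: 12/12
  2 → 3: 4/5
  2 → 5: 8/8
  3 → 4: 4/18
  4 → 5: 4/20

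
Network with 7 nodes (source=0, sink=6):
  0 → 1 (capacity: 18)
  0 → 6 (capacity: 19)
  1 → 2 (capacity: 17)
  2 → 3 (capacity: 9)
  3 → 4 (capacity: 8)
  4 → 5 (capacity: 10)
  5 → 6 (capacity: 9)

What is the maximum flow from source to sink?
Maximum flow = 27

Max flow: 27

Flow assignment:
  0 → 1: 8/18
  0 → 6: 19/19
  1 → 2: 8/17
  2 → 3: 8/9
  3 → 4: 8/8
  4 → 5: 8/10
  5 → 6: 8/9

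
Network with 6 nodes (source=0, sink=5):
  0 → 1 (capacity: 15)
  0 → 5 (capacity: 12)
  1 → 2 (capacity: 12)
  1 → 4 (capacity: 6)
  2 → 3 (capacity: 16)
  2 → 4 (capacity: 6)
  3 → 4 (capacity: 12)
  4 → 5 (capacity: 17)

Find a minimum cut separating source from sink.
Min cut value = 27, edges: (0,1), (0,5)

Min cut value: 27
Partition: S = [0], T = [1, 2, 3, 4, 5]
Cut edges: (0,1), (0,5)

By max-flow min-cut theorem, max flow = min cut = 27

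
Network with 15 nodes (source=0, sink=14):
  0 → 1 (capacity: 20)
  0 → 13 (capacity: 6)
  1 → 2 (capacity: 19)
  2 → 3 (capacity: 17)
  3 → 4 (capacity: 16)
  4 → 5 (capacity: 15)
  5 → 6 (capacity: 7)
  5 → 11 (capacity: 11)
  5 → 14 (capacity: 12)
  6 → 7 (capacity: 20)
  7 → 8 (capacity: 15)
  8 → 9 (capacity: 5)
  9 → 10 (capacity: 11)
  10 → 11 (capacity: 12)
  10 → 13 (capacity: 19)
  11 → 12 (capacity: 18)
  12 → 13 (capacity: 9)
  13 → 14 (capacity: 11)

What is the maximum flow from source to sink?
Maximum flow = 21

Max flow: 21

Flow assignment:
  0 → 1: 15/20
  0 → 13: 6/6
  1 → 2: 15/19
  2 → 3: 15/17
  3 → 4: 15/16
  4 → 5: 15/15
  5 → 11: 3/11
  5 → 14: 12/12
  11 → 12: 3/18
  12 → 13: 3/9
  13 → 14: 9/11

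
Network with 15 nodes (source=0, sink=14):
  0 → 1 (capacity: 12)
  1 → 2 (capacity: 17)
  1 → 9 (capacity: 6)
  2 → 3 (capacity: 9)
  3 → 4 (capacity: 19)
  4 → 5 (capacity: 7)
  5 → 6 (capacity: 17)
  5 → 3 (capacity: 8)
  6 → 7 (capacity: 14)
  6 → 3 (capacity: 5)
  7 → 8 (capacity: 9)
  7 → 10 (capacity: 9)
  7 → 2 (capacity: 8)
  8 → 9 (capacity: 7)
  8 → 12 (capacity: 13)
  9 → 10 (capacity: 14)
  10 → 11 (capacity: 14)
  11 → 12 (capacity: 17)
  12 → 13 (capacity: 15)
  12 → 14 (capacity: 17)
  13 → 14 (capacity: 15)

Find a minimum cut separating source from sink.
Min cut value = 12, edges: (0,1)

Min cut value: 12
Partition: S = [0], T = [1, 2, 3, 4, 5, 6, 7, 8, 9, 10, 11, 12, 13, 14]
Cut edges: (0,1)

By max-flow min-cut theorem, max flow = min cut = 12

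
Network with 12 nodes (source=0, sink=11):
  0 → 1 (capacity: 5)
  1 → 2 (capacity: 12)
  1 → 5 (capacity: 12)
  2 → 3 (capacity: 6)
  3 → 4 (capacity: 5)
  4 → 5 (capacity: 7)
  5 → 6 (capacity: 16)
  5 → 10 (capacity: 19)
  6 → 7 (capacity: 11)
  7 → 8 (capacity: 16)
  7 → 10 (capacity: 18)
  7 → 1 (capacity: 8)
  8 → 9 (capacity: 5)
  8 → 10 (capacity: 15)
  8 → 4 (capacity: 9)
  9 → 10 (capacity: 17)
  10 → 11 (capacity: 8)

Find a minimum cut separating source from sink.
Min cut value = 5, edges: (0,1)

Min cut value: 5
Partition: S = [0], T = [1, 2, 3, 4, 5, 6, 7, 8, 9, 10, 11]
Cut edges: (0,1)

By max-flow min-cut theorem, max flow = min cut = 5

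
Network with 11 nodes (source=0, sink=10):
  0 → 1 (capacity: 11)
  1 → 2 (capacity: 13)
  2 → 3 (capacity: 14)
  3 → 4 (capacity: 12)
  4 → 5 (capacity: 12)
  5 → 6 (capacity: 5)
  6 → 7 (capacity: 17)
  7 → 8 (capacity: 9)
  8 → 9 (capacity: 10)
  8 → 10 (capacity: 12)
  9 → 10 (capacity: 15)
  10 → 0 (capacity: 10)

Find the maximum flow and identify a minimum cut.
Max flow = 5, Min cut edges: (5,6)

Maximum flow: 5
Minimum cut: (5,6)
Partition: S = [0, 1, 2, 3, 4, 5], T = [6, 7, 8, 9, 10]

Max-flow min-cut theorem verified: both equal 5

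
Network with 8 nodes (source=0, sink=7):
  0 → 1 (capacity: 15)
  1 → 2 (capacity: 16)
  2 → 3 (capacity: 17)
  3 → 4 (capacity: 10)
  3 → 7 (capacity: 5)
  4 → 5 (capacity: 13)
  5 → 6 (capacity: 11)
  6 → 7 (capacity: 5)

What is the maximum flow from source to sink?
Maximum flow = 10

Max flow: 10

Flow assignment:
  0 → 1: 10/15
  1 → 2: 10/16
  2 → 3: 10/17
  3 → 4: 5/10
  3 → 7: 5/5
  4 → 5: 5/13
  5 → 6: 5/11
  6 → 7: 5/5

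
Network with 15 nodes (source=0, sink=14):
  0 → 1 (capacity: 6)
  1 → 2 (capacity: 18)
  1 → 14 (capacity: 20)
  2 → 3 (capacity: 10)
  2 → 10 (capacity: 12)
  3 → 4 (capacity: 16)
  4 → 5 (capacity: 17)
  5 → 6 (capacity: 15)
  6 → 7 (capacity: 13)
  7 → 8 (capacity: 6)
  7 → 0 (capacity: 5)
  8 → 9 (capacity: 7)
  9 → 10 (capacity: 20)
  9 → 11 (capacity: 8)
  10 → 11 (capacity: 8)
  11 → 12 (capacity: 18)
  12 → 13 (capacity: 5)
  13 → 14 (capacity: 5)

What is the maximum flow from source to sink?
Maximum flow = 6

Max flow: 6

Flow assignment:
  0 → 1: 6/6
  1 → 14: 6/20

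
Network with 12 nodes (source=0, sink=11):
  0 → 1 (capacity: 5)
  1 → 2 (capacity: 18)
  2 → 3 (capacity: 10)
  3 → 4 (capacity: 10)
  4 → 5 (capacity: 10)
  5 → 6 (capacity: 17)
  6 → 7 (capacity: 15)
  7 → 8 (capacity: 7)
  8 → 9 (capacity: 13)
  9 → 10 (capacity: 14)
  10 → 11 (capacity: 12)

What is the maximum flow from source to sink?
Maximum flow = 5

Max flow: 5

Flow assignment:
  0 → 1: 5/5
  1 → 2: 5/18
  2 → 3: 5/10
  3 → 4: 5/10
  4 → 5: 5/10
  5 → 6: 5/17
  6 → 7: 5/15
  7 → 8: 5/7
  8 → 9: 5/13
  9 → 10: 5/14
  10 → 11: 5/12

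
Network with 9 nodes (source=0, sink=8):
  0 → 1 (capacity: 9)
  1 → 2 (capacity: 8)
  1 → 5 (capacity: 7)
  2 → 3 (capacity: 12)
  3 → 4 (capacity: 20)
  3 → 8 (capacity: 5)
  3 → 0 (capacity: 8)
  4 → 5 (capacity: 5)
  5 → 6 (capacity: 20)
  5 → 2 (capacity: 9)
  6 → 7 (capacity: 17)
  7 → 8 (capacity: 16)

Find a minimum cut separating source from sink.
Min cut value = 9, edges: (0,1)

Min cut value: 9
Partition: S = [0], T = [1, 2, 3, 4, 5, 6, 7, 8]
Cut edges: (0,1)

By max-flow min-cut theorem, max flow = min cut = 9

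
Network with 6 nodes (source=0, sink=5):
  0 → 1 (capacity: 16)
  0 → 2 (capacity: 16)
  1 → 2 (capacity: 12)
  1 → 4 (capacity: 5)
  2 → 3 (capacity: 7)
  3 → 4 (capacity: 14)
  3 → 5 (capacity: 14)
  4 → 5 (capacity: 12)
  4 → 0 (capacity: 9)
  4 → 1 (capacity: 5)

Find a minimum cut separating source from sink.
Min cut value = 12, edges: (1,4), (2,3)

Min cut value: 12
Partition: S = [0, 1, 2], T = [3, 4, 5]
Cut edges: (1,4), (2,3)

By max-flow min-cut theorem, max flow = min cut = 12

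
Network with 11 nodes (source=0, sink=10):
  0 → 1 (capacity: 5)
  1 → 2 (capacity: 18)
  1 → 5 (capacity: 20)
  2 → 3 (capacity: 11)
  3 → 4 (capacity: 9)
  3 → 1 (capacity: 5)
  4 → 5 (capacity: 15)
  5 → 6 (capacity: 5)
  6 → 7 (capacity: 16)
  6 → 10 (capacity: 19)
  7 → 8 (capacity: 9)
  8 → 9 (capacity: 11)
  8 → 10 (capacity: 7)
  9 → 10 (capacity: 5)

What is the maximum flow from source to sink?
Maximum flow = 5

Max flow: 5

Flow assignment:
  0 → 1: 5/5
  1 → 5: 5/20
  5 → 6: 5/5
  6 → 10: 5/19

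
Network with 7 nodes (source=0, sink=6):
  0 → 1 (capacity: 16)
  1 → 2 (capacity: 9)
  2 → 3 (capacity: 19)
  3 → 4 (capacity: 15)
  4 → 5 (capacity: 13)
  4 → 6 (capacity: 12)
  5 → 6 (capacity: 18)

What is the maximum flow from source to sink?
Maximum flow = 9

Max flow: 9

Flow assignment:
  0 → 1: 9/16
  1 → 2: 9/9
  2 → 3: 9/19
  3 → 4: 9/15
  4 → 6: 9/12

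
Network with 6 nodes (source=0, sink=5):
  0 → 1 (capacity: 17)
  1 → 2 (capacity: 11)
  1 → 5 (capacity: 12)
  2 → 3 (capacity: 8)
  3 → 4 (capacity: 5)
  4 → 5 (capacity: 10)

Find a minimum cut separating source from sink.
Min cut value = 17, edges: (1,5), (3,4)

Min cut value: 17
Partition: S = [0, 1, 2, 3], T = [4, 5]
Cut edges: (1,5), (3,4)

By max-flow min-cut theorem, max flow = min cut = 17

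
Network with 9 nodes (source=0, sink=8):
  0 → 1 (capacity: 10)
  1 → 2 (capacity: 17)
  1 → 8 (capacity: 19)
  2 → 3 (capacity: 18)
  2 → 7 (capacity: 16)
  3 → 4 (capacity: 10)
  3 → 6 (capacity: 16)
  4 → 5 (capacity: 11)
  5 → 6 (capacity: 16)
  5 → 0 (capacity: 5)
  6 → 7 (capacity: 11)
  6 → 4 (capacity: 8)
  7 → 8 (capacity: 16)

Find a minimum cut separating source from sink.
Min cut value = 10, edges: (0,1)

Min cut value: 10
Partition: S = [0], T = [1, 2, 3, 4, 5, 6, 7, 8]
Cut edges: (0,1)

By max-flow min-cut theorem, max flow = min cut = 10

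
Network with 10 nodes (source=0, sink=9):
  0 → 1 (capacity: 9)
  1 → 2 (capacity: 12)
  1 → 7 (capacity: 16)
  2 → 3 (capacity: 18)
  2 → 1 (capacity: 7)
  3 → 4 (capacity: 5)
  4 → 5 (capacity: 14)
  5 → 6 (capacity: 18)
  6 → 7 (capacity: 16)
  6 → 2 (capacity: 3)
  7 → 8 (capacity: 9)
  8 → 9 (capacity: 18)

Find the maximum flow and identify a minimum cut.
Max flow = 9, Min cut edges: (7,8)

Maximum flow: 9
Minimum cut: (7,8)
Partition: S = [0, 1, 2, 3, 4, 5, 6, 7], T = [8, 9]

Max-flow min-cut theorem verified: both equal 9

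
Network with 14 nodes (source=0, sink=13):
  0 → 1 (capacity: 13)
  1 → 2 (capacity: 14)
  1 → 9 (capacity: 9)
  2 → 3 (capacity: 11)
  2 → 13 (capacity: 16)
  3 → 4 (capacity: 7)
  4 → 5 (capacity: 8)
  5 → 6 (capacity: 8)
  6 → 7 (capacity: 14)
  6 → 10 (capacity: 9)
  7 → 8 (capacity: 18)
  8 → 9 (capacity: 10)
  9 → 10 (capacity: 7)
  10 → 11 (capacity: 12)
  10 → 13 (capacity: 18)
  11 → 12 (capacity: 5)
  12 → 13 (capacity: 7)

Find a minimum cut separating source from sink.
Min cut value = 13, edges: (0,1)

Min cut value: 13
Partition: S = [0], T = [1, 2, 3, 4, 5, 6, 7, 8, 9, 10, 11, 12, 13]
Cut edges: (0,1)

By max-flow min-cut theorem, max flow = min cut = 13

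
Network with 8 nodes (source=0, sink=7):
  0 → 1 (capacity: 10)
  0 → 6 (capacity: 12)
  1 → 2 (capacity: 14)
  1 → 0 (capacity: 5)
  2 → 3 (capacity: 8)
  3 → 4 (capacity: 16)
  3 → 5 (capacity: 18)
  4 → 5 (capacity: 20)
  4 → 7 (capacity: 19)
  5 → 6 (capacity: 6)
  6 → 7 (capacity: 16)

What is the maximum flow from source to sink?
Maximum flow = 20

Max flow: 20

Flow assignment:
  0 → 1: 8/10
  0 → 6: 12/12
  1 → 2: 8/14
  2 → 3: 8/8
  3 → 4: 8/16
  4 → 7: 8/19
  6 → 7: 12/16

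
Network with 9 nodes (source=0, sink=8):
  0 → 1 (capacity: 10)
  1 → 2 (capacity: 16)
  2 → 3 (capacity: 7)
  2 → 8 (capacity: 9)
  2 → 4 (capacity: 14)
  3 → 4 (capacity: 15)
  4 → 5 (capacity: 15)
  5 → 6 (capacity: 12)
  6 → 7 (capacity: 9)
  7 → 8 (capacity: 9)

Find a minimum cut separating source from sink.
Min cut value = 10, edges: (0,1)

Min cut value: 10
Partition: S = [0], T = [1, 2, 3, 4, 5, 6, 7, 8]
Cut edges: (0,1)

By max-flow min-cut theorem, max flow = min cut = 10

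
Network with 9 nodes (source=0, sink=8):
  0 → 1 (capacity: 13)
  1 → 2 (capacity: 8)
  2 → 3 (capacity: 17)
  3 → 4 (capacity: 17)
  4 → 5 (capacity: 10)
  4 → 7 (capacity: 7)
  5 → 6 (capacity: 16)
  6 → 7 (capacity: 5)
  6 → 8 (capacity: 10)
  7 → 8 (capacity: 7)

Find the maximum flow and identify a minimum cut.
Max flow = 8, Min cut edges: (1,2)

Maximum flow: 8
Minimum cut: (1,2)
Partition: S = [0, 1], T = [2, 3, 4, 5, 6, 7, 8]

Max-flow min-cut theorem verified: both equal 8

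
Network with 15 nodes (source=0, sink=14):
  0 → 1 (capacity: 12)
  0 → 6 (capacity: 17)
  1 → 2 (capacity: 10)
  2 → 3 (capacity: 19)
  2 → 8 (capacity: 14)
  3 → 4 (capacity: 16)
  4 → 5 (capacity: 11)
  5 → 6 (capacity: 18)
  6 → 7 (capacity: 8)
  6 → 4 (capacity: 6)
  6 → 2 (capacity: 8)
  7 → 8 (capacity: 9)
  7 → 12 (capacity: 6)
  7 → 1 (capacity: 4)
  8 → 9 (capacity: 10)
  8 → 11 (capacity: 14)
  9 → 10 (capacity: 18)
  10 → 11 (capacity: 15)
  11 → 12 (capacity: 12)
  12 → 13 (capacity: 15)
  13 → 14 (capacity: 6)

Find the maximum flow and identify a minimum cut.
Max flow = 6, Min cut edges: (13,14)

Maximum flow: 6
Minimum cut: (13,14)
Partition: S = [0, 1, 2, 3, 4, 5, 6, 7, 8, 9, 10, 11, 12, 13], T = [14]

Max-flow min-cut theorem verified: both equal 6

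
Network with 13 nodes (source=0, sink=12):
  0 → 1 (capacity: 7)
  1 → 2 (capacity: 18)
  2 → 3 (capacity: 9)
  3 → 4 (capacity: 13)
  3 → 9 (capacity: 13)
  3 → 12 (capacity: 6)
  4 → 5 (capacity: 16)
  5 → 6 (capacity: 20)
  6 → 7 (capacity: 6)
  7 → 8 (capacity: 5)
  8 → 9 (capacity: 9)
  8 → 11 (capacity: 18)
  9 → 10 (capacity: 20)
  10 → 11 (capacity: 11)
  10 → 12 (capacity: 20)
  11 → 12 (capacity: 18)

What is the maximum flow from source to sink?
Maximum flow = 7

Max flow: 7

Flow assignment:
  0 → 1: 7/7
  1 → 2: 7/18
  2 → 3: 7/9
  3 → 9: 1/13
  3 → 12: 6/6
  9 → 10: 1/20
  10 → 12: 1/20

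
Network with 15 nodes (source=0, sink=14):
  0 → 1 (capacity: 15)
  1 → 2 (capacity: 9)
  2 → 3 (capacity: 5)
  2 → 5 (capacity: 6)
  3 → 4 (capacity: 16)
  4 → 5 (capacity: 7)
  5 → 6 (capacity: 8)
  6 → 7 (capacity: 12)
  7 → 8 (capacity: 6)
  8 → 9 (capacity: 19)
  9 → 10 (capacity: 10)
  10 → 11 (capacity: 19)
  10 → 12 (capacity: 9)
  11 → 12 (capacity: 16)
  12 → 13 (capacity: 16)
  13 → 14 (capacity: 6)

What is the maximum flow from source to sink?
Maximum flow = 6

Max flow: 6

Flow assignment:
  0 → 1: 6/15
  1 → 2: 6/9
  2 → 3: 3/5
  2 → 5: 3/6
  3 → 4: 3/16
  4 → 5: 3/7
  5 → 6: 6/8
  6 → 7: 6/12
  7 → 8: 6/6
  8 → 9: 6/19
  9 → 10: 6/10
  10 → 12: 6/9
  12 → 13: 6/16
  13 → 14: 6/6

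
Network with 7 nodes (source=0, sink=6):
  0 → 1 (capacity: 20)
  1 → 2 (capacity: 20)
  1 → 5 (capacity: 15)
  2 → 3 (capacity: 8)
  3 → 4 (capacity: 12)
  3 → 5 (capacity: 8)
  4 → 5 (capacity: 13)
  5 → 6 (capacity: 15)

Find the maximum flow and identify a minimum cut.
Max flow = 15, Min cut edges: (5,6)

Maximum flow: 15
Minimum cut: (5,6)
Partition: S = [0, 1, 2, 3, 4, 5], T = [6]

Max-flow min-cut theorem verified: both equal 15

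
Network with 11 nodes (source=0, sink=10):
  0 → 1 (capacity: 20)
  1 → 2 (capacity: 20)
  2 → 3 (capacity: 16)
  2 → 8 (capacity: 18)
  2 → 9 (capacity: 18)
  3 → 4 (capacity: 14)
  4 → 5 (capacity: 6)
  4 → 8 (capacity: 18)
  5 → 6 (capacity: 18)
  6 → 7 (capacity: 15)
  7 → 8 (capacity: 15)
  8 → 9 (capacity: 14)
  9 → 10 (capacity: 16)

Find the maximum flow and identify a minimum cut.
Max flow = 16, Min cut edges: (9,10)

Maximum flow: 16
Minimum cut: (9,10)
Partition: S = [0, 1, 2, 3, 4, 5, 6, 7, 8, 9], T = [10]

Max-flow min-cut theorem verified: both equal 16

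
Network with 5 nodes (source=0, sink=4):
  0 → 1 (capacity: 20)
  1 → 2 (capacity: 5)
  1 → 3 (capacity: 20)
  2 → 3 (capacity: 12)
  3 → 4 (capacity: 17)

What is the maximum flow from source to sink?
Maximum flow = 17

Max flow: 17

Flow assignment:
  0 → 1: 17/20
  1 → 3: 17/20
  3 → 4: 17/17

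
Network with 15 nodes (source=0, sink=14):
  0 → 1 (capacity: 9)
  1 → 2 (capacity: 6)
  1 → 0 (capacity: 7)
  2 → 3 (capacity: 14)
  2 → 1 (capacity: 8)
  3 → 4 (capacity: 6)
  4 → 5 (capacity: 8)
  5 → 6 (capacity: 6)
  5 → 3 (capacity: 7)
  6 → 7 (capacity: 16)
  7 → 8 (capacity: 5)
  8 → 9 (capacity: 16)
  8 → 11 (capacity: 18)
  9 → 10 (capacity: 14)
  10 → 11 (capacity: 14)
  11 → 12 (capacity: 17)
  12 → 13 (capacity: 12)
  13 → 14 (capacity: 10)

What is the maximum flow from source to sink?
Maximum flow = 5

Max flow: 5

Flow assignment:
  0 → 1: 5/9
  1 → 2: 5/6
  2 → 3: 5/14
  3 → 4: 6/6
  4 → 5: 6/8
  5 → 6: 5/6
  5 → 3: 1/7
  6 → 7: 5/16
  7 → 8: 5/5
  8 → 11: 5/18
  11 → 12: 5/17
  12 → 13: 5/12
  13 → 14: 5/10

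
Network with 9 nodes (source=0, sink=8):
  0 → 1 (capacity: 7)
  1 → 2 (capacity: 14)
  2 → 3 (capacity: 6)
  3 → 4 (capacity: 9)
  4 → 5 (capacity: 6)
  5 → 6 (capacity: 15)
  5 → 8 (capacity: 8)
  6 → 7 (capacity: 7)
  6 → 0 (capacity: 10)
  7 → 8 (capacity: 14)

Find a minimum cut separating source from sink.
Min cut value = 6, edges: (4,5)

Min cut value: 6
Partition: S = [0, 1, 2, 3, 4], T = [5, 6, 7, 8]
Cut edges: (4,5)

By max-flow min-cut theorem, max flow = min cut = 6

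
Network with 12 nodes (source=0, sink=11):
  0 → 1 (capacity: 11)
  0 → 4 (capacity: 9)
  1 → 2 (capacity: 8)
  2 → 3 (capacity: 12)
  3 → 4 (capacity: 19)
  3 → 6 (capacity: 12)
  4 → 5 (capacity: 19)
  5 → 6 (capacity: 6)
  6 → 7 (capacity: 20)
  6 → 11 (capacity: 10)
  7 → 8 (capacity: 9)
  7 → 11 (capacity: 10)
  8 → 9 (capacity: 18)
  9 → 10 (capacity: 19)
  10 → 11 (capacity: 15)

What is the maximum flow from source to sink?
Maximum flow = 14

Max flow: 14

Flow assignment:
  0 → 1: 8/11
  0 → 4: 6/9
  1 → 2: 8/8
  2 → 3: 8/12
  3 → 6: 8/12
  4 → 5: 6/19
  5 → 6: 6/6
  6 → 7: 4/20
  6 → 11: 10/10
  7 → 11: 4/10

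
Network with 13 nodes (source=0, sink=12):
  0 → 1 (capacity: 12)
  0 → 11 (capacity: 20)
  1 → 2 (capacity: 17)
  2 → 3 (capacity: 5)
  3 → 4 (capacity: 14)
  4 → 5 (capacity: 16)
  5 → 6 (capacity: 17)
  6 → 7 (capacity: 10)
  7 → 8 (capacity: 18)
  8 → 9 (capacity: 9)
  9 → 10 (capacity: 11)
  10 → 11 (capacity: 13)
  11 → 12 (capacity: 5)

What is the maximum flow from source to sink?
Maximum flow = 5

Max flow: 5

Flow assignment:
  0 → 1: 5/12
  1 → 2: 5/17
  2 → 3: 5/5
  3 → 4: 5/14
  4 → 5: 5/16
  5 → 6: 5/17
  6 → 7: 5/10
  7 → 8: 5/18
  8 → 9: 5/9
  9 → 10: 5/11
  10 → 11: 5/13
  11 → 12: 5/5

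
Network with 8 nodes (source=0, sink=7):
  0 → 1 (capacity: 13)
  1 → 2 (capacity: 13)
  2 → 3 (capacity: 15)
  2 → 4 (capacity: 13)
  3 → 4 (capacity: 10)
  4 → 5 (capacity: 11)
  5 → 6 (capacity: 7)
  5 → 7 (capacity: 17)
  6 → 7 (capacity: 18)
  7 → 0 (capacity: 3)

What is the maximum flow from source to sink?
Maximum flow = 11

Max flow: 11

Flow assignment:
  0 → 1: 11/13
  1 → 2: 11/13
  2 → 4: 11/13
  4 → 5: 11/11
  5 → 7: 11/17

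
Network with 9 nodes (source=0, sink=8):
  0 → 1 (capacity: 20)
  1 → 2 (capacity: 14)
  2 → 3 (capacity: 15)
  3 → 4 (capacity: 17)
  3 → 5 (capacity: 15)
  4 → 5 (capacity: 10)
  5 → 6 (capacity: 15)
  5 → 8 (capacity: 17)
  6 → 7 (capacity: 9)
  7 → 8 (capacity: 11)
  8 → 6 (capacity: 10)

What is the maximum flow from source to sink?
Maximum flow = 14

Max flow: 14

Flow assignment:
  0 → 1: 14/20
  1 → 2: 14/14
  2 → 3: 14/15
  3 → 5: 14/15
  5 → 8: 14/17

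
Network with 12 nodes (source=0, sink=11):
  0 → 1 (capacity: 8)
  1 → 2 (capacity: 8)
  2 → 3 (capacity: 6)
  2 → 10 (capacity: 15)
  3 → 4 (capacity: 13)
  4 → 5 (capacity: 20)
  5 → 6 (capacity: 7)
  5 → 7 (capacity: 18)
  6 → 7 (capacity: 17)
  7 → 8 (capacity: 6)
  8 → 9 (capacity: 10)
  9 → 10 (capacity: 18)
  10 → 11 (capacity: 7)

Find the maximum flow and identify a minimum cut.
Max flow = 7, Min cut edges: (10,11)

Maximum flow: 7
Minimum cut: (10,11)
Partition: S = [0, 1, 2, 3, 4, 5, 6, 7, 8, 9, 10], T = [11]

Max-flow min-cut theorem verified: both equal 7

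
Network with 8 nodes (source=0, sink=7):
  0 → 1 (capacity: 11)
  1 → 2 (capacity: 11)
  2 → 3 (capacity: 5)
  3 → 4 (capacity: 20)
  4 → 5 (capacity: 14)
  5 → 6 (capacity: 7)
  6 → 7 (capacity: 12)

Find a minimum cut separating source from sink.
Min cut value = 5, edges: (2,3)

Min cut value: 5
Partition: S = [0, 1, 2], T = [3, 4, 5, 6, 7]
Cut edges: (2,3)

By max-flow min-cut theorem, max flow = min cut = 5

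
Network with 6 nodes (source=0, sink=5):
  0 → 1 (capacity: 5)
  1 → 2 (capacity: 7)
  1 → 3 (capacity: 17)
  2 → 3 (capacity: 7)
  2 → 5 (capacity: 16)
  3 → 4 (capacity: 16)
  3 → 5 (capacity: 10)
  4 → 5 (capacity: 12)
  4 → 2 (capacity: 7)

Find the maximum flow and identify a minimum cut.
Max flow = 5, Min cut edges: (0,1)

Maximum flow: 5
Minimum cut: (0,1)
Partition: S = [0], T = [1, 2, 3, 4, 5]

Max-flow min-cut theorem verified: both equal 5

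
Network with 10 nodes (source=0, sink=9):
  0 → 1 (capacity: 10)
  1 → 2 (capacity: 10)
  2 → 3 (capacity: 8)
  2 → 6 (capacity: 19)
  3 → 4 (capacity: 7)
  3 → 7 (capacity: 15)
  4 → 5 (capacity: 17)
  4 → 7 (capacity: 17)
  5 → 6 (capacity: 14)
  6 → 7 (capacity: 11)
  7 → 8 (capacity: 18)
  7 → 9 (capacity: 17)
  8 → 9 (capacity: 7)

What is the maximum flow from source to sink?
Maximum flow = 10

Max flow: 10

Flow assignment:
  0 → 1: 10/10
  1 → 2: 10/10
  2 → 3: 8/8
  2 → 6: 2/19
  3 → 7: 8/15
  6 → 7: 2/11
  7 → 9: 10/17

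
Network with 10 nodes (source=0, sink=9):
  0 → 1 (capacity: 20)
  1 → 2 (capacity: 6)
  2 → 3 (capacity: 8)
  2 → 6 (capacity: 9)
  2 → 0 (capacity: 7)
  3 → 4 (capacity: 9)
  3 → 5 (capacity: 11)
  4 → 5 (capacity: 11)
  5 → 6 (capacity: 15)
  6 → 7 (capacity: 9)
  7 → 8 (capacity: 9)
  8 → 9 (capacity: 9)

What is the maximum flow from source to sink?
Maximum flow = 6

Max flow: 6

Flow assignment:
  0 → 1: 6/20
  1 → 2: 6/6
  2 → 6: 6/9
  6 → 7: 6/9
  7 → 8: 6/9
  8 → 9: 6/9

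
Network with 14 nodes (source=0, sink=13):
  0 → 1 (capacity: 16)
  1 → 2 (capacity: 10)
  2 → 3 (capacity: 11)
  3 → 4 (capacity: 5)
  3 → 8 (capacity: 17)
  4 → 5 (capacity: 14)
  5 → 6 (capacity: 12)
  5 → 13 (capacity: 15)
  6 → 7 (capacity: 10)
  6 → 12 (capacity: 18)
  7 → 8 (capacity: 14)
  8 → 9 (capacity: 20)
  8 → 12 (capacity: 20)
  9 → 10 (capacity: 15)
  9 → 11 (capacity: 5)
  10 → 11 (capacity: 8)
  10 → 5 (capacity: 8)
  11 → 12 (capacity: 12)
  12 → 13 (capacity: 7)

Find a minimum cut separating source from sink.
Min cut value = 10, edges: (1,2)

Min cut value: 10
Partition: S = [0, 1], T = [2, 3, 4, 5, 6, 7, 8, 9, 10, 11, 12, 13]
Cut edges: (1,2)

By max-flow min-cut theorem, max flow = min cut = 10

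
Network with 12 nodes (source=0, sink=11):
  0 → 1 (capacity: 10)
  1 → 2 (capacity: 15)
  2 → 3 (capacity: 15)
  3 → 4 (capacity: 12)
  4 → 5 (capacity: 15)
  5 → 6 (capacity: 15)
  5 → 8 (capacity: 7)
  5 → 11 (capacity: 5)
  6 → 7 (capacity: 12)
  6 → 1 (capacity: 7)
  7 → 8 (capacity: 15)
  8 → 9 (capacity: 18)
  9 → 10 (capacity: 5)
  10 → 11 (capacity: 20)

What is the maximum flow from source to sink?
Maximum flow = 10

Max flow: 10

Flow assignment:
  0 → 1: 10/10
  1 → 2: 10/15
  2 → 3: 10/15
  3 → 4: 10/12
  4 → 5: 10/15
  5 → 8: 5/7
  5 → 11: 5/5
  8 → 9: 5/18
  9 → 10: 5/5
  10 → 11: 5/20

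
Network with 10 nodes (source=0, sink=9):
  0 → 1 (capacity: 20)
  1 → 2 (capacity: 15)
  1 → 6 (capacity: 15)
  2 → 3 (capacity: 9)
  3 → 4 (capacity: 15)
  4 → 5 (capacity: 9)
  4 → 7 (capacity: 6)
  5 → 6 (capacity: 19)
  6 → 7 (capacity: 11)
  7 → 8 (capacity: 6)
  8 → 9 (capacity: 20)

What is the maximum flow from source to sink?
Maximum flow = 6

Max flow: 6

Flow assignment:
  0 → 1: 6/20
  1 → 2: 6/15
  2 → 3: 6/9
  3 → 4: 6/15
  4 → 7: 6/6
  7 → 8: 6/6
  8 → 9: 6/20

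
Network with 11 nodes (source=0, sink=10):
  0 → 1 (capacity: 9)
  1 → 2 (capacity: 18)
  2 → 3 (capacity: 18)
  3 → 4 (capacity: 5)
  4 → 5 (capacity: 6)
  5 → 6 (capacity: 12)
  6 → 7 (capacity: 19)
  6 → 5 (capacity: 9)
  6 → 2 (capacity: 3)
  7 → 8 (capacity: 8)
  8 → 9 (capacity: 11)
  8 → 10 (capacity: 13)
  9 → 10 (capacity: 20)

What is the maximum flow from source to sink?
Maximum flow = 5

Max flow: 5

Flow assignment:
  0 → 1: 5/9
  1 → 2: 5/18
  2 → 3: 5/18
  3 → 4: 5/5
  4 → 5: 5/6
  5 → 6: 5/12
  6 → 7: 5/19
  7 → 8: 5/8
  8 → 10: 5/13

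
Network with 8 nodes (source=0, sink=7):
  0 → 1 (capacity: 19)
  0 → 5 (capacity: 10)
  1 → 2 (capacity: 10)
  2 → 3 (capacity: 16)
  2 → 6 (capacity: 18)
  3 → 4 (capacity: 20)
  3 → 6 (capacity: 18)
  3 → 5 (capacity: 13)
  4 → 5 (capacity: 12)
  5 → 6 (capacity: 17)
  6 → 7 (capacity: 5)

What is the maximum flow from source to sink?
Maximum flow = 5

Max flow: 5

Flow assignment:
  0 → 5: 5/10
  5 → 6: 5/17
  6 → 7: 5/5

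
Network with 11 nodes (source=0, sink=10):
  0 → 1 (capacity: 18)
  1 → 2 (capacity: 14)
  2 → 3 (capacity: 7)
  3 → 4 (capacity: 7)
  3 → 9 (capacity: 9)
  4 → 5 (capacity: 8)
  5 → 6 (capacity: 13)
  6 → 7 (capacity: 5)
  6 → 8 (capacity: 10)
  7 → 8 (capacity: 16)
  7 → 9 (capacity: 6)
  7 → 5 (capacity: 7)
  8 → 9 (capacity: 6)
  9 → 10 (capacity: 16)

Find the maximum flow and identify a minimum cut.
Max flow = 7, Min cut edges: (2,3)

Maximum flow: 7
Minimum cut: (2,3)
Partition: S = [0, 1, 2], T = [3, 4, 5, 6, 7, 8, 9, 10]

Max-flow min-cut theorem verified: both equal 7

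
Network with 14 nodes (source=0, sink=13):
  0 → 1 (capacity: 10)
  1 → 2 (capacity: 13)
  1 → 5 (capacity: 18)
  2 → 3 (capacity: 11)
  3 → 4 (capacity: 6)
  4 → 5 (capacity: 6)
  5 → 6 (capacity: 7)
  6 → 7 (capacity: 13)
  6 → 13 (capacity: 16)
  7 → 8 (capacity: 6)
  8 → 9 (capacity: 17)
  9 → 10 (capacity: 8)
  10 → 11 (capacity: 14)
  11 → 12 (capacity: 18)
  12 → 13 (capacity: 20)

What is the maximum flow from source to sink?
Maximum flow = 7

Max flow: 7

Flow assignment:
  0 → 1: 7/10
  1 → 5: 7/18
  5 → 6: 7/7
  6 → 13: 7/16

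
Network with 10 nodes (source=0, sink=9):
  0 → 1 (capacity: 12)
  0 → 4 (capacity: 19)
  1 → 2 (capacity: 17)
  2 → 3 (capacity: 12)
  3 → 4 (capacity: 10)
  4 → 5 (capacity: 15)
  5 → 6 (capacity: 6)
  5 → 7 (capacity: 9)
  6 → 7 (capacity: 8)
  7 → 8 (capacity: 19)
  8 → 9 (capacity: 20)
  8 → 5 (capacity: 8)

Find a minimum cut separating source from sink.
Min cut value = 15, edges: (5,6), (5,7)

Min cut value: 15
Partition: S = [0, 1, 2, 3, 4, 5], T = [6, 7, 8, 9]
Cut edges: (5,6), (5,7)

By max-flow min-cut theorem, max flow = min cut = 15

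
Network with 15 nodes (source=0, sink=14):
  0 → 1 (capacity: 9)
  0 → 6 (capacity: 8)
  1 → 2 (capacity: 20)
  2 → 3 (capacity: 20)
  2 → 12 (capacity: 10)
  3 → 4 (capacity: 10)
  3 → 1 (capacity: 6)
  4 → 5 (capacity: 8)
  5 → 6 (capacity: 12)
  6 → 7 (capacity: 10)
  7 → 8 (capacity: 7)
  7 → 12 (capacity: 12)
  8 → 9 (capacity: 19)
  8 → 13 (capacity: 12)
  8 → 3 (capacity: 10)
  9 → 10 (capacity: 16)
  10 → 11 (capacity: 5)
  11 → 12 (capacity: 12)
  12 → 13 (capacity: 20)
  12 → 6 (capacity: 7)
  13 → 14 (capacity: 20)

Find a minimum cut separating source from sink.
Min cut value = 17, edges: (0,1), (0,6)

Min cut value: 17
Partition: S = [0], T = [1, 2, 3, 4, 5, 6, 7, 8, 9, 10, 11, 12, 13, 14]
Cut edges: (0,1), (0,6)

By max-flow min-cut theorem, max flow = min cut = 17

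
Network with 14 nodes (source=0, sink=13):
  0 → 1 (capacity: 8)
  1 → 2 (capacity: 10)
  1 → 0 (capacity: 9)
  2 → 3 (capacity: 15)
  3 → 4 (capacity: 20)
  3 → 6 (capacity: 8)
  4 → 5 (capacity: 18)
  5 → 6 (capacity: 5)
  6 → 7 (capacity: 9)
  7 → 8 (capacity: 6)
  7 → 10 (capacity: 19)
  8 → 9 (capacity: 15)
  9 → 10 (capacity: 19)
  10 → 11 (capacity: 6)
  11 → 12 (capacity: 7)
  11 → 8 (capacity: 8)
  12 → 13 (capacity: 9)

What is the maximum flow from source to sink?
Maximum flow = 6

Max flow: 6

Flow assignment:
  0 → 1: 6/8
  1 → 2: 6/10
  2 → 3: 6/15
  3 → 6: 6/8
  6 → 7: 6/9
  7 → 10: 6/19
  10 → 11: 6/6
  11 → 12: 6/7
  12 → 13: 6/9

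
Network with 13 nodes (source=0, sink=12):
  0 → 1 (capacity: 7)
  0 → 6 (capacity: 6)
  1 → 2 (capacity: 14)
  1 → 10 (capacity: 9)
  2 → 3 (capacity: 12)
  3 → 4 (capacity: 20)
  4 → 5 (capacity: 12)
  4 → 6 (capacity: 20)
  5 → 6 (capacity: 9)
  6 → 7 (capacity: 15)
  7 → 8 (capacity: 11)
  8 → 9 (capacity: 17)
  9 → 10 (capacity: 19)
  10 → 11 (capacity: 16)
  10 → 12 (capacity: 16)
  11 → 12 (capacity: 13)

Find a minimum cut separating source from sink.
Min cut value = 13, edges: (0,1), (0,6)

Min cut value: 13
Partition: S = [0], T = [1, 2, 3, 4, 5, 6, 7, 8, 9, 10, 11, 12]
Cut edges: (0,1), (0,6)

By max-flow min-cut theorem, max flow = min cut = 13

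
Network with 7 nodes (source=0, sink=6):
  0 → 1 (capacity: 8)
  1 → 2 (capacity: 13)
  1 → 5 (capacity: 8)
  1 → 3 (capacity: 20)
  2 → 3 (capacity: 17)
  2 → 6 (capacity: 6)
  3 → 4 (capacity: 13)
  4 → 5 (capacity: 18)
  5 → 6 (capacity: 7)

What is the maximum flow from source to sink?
Maximum flow = 8

Max flow: 8

Flow assignment:
  0 → 1: 8/8
  1 → 2: 6/13
  1 → 5: 2/8
  2 → 6: 6/6
  5 → 6: 2/7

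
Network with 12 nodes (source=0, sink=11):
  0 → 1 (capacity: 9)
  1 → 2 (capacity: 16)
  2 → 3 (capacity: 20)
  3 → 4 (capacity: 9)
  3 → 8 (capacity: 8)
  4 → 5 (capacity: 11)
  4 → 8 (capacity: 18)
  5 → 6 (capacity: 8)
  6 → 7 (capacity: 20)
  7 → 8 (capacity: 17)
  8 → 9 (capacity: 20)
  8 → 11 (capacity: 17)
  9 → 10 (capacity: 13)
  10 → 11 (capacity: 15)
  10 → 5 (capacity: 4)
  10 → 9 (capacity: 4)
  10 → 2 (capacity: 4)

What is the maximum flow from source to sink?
Maximum flow = 9

Max flow: 9

Flow assignment:
  0 → 1: 9/9
  1 → 2: 9/16
  2 → 3: 9/20
  3 → 4: 1/9
  3 → 8: 8/8
  4 → 8: 1/18
  8 → 11: 9/17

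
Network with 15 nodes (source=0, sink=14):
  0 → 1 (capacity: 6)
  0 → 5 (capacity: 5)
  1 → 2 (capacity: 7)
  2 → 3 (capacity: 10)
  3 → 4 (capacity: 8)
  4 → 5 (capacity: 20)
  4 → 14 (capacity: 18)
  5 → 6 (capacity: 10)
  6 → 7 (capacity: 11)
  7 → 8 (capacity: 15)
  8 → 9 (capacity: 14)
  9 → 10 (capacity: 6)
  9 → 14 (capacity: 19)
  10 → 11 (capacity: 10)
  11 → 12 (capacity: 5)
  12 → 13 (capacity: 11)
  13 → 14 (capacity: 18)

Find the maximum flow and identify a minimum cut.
Max flow = 11, Min cut edges: (0,1), (0,5)

Maximum flow: 11
Minimum cut: (0,1), (0,5)
Partition: S = [0], T = [1, 2, 3, 4, 5, 6, 7, 8, 9, 10, 11, 12, 13, 14]

Max-flow min-cut theorem verified: both equal 11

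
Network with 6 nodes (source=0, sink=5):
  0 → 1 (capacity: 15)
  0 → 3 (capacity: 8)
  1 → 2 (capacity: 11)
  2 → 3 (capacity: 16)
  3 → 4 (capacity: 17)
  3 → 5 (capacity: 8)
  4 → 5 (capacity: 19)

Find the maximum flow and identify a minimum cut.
Max flow = 19, Min cut edges: (0,3), (1,2)

Maximum flow: 19
Minimum cut: (0,3), (1,2)
Partition: S = [0, 1], T = [2, 3, 4, 5]

Max-flow min-cut theorem verified: both equal 19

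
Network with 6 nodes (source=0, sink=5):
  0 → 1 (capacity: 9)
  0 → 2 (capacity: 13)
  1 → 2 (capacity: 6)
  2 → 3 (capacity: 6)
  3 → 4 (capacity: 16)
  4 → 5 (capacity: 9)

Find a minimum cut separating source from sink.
Min cut value = 6, edges: (2,3)

Min cut value: 6
Partition: S = [0, 1, 2], T = [3, 4, 5]
Cut edges: (2,3)

By max-flow min-cut theorem, max flow = min cut = 6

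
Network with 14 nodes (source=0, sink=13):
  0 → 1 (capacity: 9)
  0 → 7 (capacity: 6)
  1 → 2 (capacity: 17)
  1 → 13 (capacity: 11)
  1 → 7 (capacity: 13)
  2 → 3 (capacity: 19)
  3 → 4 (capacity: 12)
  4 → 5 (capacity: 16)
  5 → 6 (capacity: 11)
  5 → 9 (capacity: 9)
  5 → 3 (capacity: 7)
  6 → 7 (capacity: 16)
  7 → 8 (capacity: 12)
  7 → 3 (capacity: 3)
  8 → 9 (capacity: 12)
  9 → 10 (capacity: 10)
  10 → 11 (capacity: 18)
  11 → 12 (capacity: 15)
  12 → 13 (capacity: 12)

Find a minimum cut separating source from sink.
Min cut value = 15, edges: (0,1), (0,7)

Min cut value: 15
Partition: S = [0], T = [1, 2, 3, 4, 5, 6, 7, 8, 9, 10, 11, 12, 13]
Cut edges: (0,1), (0,7)

By max-flow min-cut theorem, max flow = min cut = 15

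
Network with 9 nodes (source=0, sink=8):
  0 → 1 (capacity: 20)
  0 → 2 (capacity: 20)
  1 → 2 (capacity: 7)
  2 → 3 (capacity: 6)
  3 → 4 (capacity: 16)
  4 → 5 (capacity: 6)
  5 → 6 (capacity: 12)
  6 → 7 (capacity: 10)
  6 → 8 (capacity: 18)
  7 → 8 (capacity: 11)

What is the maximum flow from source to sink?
Maximum flow = 6

Max flow: 6

Flow assignment:
  0 → 1: 6/20
  1 → 2: 6/7
  2 → 3: 6/6
  3 → 4: 6/16
  4 → 5: 6/6
  5 → 6: 6/12
  6 → 8: 6/18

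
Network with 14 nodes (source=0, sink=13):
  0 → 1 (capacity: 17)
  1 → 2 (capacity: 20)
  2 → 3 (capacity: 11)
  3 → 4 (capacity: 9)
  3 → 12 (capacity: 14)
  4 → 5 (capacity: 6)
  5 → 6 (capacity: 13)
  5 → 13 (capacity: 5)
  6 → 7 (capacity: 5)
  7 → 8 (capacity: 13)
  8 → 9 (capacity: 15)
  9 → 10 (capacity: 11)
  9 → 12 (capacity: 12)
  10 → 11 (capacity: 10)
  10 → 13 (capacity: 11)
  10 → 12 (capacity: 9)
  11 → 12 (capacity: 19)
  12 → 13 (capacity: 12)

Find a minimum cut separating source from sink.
Min cut value = 11, edges: (2,3)

Min cut value: 11
Partition: S = [0, 1, 2], T = [3, 4, 5, 6, 7, 8, 9, 10, 11, 12, 13]
Cut edges: (2,3)

By max-flow min-cut theorem, max flow = min cut = 11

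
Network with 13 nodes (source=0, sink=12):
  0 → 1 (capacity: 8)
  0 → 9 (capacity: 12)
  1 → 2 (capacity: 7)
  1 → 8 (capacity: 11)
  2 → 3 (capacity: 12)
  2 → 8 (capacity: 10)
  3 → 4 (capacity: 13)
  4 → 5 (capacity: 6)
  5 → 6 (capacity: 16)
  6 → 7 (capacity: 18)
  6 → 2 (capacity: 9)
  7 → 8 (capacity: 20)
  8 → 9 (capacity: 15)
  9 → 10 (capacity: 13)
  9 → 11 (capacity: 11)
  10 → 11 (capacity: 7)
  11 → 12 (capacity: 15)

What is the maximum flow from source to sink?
Maximum flow = 15

Max flow: 15

Flow assignment:
  0 → 1: 8/8
  0 → 9: 7/12
  1 → 8: 8/11
  8 → 9: 8/15
  9 → 10: 7/13
  9 → 11: 8/11
  10 → 11: 7/7
  11 → 12: 15/15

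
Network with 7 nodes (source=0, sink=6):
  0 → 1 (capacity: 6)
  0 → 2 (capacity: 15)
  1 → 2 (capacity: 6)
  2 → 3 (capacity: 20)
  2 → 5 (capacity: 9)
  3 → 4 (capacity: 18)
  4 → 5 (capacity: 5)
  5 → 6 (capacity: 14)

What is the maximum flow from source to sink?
Maximum flow = 14

Max flow: 14

Flow assignment:
  0 → 1: 6/6
  0 → 2: 8/15
  1 → 2: 6/6
  2 → 3: 5/20
  2 → 5: 9/9
  3 → 4: 5/18
  4 → 5: 5/5
  5 → 6: 14/14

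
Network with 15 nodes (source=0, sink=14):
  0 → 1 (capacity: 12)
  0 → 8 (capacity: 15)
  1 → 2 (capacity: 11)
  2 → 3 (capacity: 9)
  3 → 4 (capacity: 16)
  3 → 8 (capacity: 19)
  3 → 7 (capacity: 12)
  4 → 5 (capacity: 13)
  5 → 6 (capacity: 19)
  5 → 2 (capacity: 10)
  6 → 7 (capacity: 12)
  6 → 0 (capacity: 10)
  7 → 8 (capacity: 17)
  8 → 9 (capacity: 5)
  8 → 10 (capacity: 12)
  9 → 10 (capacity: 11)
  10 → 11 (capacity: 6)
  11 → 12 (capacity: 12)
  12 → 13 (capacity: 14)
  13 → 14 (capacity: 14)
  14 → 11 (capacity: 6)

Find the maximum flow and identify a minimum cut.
Max flow = 6, Min cut edges: (10,11)

Maximum flow: 6
Minimum cut: (10,11)
Partition: S = [0, 1, 2, 3, 4, 5, 6, 7, 8, 9, 10], T = [11, 12, 13, 14]

Max-flow min-cut theorem verified: both equal 6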